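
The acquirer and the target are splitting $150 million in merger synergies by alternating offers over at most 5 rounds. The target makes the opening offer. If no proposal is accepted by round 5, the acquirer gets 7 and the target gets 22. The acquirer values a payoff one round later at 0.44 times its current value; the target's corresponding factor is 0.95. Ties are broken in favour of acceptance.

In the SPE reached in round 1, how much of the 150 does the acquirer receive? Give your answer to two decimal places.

Round 5 (the target proposes): the acquirer gets 7 if talks fail, so the target offers 7 and keeps 143.
Round 4 (the acquirer proposes): the target can get 143 next round, worth 0.95 × 143 = 135.85 now. The acquirer offers 135.85 and keeps 150 − 135.85 = 14.15.
Round 3 (the target proposes): the acquirer can get 14.15 next round, worth 0.44 × 14.15 = 6.226 now. The target offers 6.226 and keeps 150 − 6.226 = 143.774.
Round 2 (the acquirer proposes): the target can get 143.774 next round, worth 0.95 × 143.774 = 136.5853 now; the acquirer offers that and keeps 13.4147.
Round 1 (the target proposes): the acquirer can get 13.4147 next round, worth 0.44 × 13.4147 = 5.902468 now; the target offers that and keeps 144.097532.

5.90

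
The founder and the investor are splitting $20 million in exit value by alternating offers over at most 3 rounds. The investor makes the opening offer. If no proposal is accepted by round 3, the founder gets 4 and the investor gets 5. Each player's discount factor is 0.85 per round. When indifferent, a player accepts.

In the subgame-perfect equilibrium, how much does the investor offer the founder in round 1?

5.44

Solve by backward induction from round 3.
Round 3 (the investor proposes): the founder gets 4 if talks fail, so the investor offers 4 and keeps 16.
Round 2 (the founder proposes): the investor can get 16 next round, worth 0.85 × 16 = 13.6 now. The founder offers 13.6 and keeps 20 − 13.6 = 6.4.
Round 1 (the investor proposes): the founder can get 6.4 next round, worth 0.85 × 6.4 = 5.44 now; the investor offers that and keeps 14.56.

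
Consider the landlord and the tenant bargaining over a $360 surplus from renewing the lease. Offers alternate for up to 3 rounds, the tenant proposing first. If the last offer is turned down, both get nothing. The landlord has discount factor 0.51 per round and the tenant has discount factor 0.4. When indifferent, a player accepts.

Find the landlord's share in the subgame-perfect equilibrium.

Round 3 (the tenant proposes): the landlord will accept anything ≥ 0, so the tenant offers 0 and keeps 360.
Round 2 (the landlord proposes): the tenant can get 360 next round, worth 0.4 × 360 = 144 now, so the landlord offers 144, keeping 216.
Round 1 (the tenant proposes): the landlord can get 216 next round, worth 0.51 × 216 = 110.16 now, so the tenant offers 110.16, keeping 249.84.

110.16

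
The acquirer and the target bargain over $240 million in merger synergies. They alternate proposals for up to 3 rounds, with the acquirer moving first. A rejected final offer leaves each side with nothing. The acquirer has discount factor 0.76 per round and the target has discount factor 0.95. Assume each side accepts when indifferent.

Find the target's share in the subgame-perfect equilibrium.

Round 3 (the acquirer proposes): rejection yields 0 for the target; the acquirer offers 0 and keeps 240.
Round 2 (the target proposes): the acquirer can get 240 next round, worth 0.76 × 240 = 182.4 now; the target offers that and keeps 57.6.
Round 1 (the acquirer proposes): the target can get 57.6 next round, worth 0.95 × 57.6 = 54.72 now; the acquirer offers that and keeps 185.28.

54.72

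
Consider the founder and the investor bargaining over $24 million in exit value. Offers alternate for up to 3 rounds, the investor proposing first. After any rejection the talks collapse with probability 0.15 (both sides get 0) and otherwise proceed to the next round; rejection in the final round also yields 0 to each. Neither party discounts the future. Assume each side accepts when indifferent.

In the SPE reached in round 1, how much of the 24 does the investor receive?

Round 3 (the investor proposes): the founder will accept anything ≥ 0, so the investor offers 0 and keeps 24.
Round 2 (the founder proposes): rejecting gives the investor an expected 0.85 × 24 = 20.4. The founder offers 20.4 and keeps 24 − 20.4 = 3.6.
Round 1 (the investor proposes): rejecting gives the founder an expected 0.85 × 3.6 = 3.06, so the investor offers 3.06, keeping 20.94.

20.94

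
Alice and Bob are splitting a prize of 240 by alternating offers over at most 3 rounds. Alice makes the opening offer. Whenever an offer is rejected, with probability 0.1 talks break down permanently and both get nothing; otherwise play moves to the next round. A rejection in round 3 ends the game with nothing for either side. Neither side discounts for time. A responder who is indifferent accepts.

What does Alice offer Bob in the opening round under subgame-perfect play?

By backward induction:
Round 3 (Alice proposes): rejection yields 0 for Bob; Alice offers 0 and keeps 240.
Round 2 (Bob proposes): rejecting gives Alice an expected 0.9 × 240 = 216. Bob offers 216 and keeps 240 − 216 = 24.
Round 1 (Alice proposes): rejecting gives Bob an expected 0.9 × 24 = 21.6; Alice offers that and keeps 218.4.

21.6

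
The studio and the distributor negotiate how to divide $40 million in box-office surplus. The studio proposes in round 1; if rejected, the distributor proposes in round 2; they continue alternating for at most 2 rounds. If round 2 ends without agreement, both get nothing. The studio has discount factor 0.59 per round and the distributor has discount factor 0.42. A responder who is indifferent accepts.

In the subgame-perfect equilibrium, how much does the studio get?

By backward induction:
Round 2 (the distributor proposes): rejection yields 0 for the studio; the distributor offers 0 and keeps 40.
Round 1 (the studio proposes): the distributor can get 40 next round, worth 0.42 × 40 = 16.8 now; the studio offers that and keeps 23.2.

23.2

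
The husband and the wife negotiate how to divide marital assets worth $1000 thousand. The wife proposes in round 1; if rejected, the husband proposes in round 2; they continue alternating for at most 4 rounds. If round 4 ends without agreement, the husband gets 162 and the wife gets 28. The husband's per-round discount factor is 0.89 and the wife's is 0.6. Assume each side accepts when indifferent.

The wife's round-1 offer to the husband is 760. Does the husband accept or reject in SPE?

Round 4 (the husband proposes): the wife gets 28 if talks fail, so the husband offers 28 and keeps 972.
Round 3 (the wife proposes): the husband can get 972 next round, worth 0.89 × 972 = 865.08 now, so the wife offers 865.08, keeping 134.92.
Round 2 (the husband proposes): the wife can get 134.92 next round, worth 0.6 × 134.92 = 80.952 now. The husband offers 80.952 and keeps 1000 − 80.952 = 919.048.
So by rejecting in round 1, the husband gets 919.048 next round, worth 0.89 × 919.048 = 817.95272 now.
Offer 760 < 817.95272, so the husband rejects.

Reject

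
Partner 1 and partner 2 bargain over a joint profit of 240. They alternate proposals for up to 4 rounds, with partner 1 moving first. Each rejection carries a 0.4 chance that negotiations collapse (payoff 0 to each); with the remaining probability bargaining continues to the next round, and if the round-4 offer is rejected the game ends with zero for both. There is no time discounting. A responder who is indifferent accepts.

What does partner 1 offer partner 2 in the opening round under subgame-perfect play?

109.44

By backward induction:
Round 4 (partner 2 proposes): rejection yields 0 for partner 1; partner 2 offers 0 and keeps 240.
Round 3 (partner 1 proposes): rejecting gives partner 2 an expected 0.6 × 240 = 144; partner 1 offers that and keeps 96.
Round 2 (partner 2 proposes): rejecting gives partner 1 an expected 0.6 × 96 = 57.6. Partner 2 offers 57.6 and keeps 240 − 57.6 = 182.4.
Round 1 (partner 1 proposes): rejecting gives partner 2 an expected 0.6 × 182.4 = 109.44. Partner 1 offers 109.44 and keeps 240 − 109.44 = 130.56.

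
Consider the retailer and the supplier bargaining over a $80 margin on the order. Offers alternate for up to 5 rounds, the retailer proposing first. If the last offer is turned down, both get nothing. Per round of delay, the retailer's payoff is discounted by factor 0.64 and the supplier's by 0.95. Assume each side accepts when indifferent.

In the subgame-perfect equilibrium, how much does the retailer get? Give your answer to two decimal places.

36.01

Round 5 (the retailer proposes): rejection yields 0 for the supplier; the retailer offers 0 and keeps 80.
Round 4 (the supplier proposes): the retailer can get 80 next round, worth 0.64 × 80 = 51.2 now. The supplier offers 51.2 and keeps 80 − 51.2 = 28.8.
Round 3 (the retailer proposes): the supplier can get 28.8 next round, worth 0.95 × 28.8 = 27.36 now; the retailer offers that and keeps 52.64.
Round 2 (the supplier proposes): the retailer can get 52.64 next round, worth 0.64 × 52.64 = 33.6896 now. The supplier offers 33.6896 and keeps 80 − 33.6896 = 46.3104.
Round 1 (the retailer proposes): the supplier can get 46.3104 next round, worth 0.95 × 46.3104 = 43.99488 now, so the retailer offers 43.99488, keeping 36.00512.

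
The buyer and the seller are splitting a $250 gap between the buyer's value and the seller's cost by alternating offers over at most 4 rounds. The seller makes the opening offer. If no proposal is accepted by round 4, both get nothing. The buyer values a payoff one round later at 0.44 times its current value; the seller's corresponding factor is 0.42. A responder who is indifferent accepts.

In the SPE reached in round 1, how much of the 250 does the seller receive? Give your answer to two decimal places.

Round 4 (the buyer proposes): rejection yields 0 for the seller; the buyer offers 0 and keeps 250.
Round 3 (the seller proposes): the buyer can get 250 next round, worth 0.44 × 250 = 110 now, so the seller offers 110, keeping 140.
Round 2 (the buyer proposes): the seller can get 140 next round, worth 0.42 × 140 = 58.8 now; the buyer offers that and keeps 191.2.
Round 1 (the seller proposes): the buyer can get 191.2 next round, worth 0.44 × 191.2 = 84.128 now; the seller offers that and keeps 165.872.

165.87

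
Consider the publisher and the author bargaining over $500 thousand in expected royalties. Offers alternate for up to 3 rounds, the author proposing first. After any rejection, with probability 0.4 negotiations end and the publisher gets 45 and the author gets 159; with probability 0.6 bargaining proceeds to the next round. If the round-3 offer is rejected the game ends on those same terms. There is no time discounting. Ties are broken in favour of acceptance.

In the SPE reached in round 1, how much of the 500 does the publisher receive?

116.04

By backward induction:
Round 3 (the author proposes): the publisher gets 45 if talks fail, so the author offers 45 and keeps 455.
Round 2 (the publisher proposes): rejecting gives the author an expected 0.6 × 455 + 0.4 × 159 = 336.6, so the publisher offers 336.6, keeping 163.4.
Round 1 (the author proposes): rejecting gives the publisher an expected 0.6 × 163.4 + 0.4 × 45 = 116.04. The author offers 116.04 and keeps 500 − 116.04 = 383.96.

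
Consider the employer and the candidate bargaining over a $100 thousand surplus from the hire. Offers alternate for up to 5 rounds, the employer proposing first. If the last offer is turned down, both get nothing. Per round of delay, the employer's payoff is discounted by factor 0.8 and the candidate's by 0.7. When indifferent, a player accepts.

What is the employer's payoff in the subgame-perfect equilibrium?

By backward induction:
Round 5 (the employer proposes): the candidate will accept anything ≥ 0, so the employer offers 0 and keeps 100.
Round 4 (the candidate proposes): the employer can get 100 next round, worth 0.8 × 100 = 80 now; the candidate offers that and keeps 20.
Round 3 (the employer proposes): the candidate can get 20 next round, worth 0.7 × 20 = 14 now. The employer offers 14 and keeps 100 − 14 = 86.
Round 2 (the candidate proposes): the employer can get 86 next round, worth 0.8 × 86 = 68.8 now, so the candidate offers 68.8, keeping 31.2.
Round 1 (the employer proposes): the candidate can get 31.2 next round, worth 0.7 × 31.2 = 21.84 now, so the employer offers 21.84, keeping 78.16.

78.16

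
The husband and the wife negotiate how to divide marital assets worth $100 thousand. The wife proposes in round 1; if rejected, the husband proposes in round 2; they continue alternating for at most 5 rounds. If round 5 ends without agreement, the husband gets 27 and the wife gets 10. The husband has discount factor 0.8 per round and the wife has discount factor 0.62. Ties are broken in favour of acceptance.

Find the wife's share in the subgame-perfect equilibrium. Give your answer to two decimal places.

Solve by backward induction from round 5.
Round 5 (the wife proposes): the husband gets 27 if talks fail, so the wife offers 27 and keeps 73.
Round 4 (the husband proposes): the wife can get 73 next round, worth 0.62 × 73 = 45.26 now. The husband offers 45.26 and keeps 100 − 45.26 = 54.74.
Round 3 (the wife proposes): the husband can get 54.74 next round, worth 0.8 × 54.74 = 43.792 now. The wife offers 43.792 and keeps 100 − 43.792 = 56.208.
Round 2 (the husband proposes): the wife can get 56.208 next round, worth 0.62 × 56.208 = 34.84896 now, so the husband offers 34.84896, keeping 65.15104.
Round 1 (the wife proposes): the husband can get 65.15104 next round, worth 0.8 × 65.15104 = 52.120832 now; the wife offers that and keeps 47.879168.

47.88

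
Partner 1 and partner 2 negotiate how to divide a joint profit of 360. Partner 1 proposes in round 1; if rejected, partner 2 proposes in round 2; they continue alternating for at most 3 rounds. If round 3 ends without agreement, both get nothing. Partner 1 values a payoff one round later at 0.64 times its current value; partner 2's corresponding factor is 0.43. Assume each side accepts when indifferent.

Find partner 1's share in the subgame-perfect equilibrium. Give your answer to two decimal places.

Round 3 (partner 1 proposes): partner 2 will accept anything ≥ 0, so partner 1 offers 0 and keeps 360.
Round 2 (partner 2 proposes): partner 1 can get 360 next round, worth 0.64 × 360 = 230.4 now, so partner 2 offers 230.4, keeping 129.6.
Round 1 (partner 1 proposes): partner 2 can get 129.6 next round, worth 0.43 × 129.6 = 55.728 now, so partner 1 offers 55.728, keeping 304.272.

304.27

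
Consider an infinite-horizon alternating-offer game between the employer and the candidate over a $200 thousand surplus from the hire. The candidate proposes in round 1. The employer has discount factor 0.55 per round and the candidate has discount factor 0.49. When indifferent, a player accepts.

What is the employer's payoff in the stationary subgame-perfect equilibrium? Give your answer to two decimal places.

Let x be the candidate's share when the candidate proposes and y be the employer's share when the employer proposes.
The employer accepts iff offered ≥ 0.55·y, so x = 200 − 0.55y. Symmetrically y = 200 − 0.49x.
Substituting: x = 200 − 0.55(200 − 0.49x), giving x(1 − 0.49·0.55) = 200(1 − 0.55).
So x = 200 × 0.45 / 0.7305 ≈ 123.2033, and the employer receives 200 − x ≈ 76.7967.

76.80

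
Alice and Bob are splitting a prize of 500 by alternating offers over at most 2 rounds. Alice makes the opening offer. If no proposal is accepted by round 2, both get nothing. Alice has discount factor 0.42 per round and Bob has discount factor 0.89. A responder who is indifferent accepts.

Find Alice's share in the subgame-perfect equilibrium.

55

Round 2 (Bob proposes): rejection yields 0 for Alice; Bob offers 0 and keeps 500.
Round 1 (Alice proposes): Bob can get 500 next round, worth 0.89 × 500 = 445 now, so Alice offers 445, keeping 55.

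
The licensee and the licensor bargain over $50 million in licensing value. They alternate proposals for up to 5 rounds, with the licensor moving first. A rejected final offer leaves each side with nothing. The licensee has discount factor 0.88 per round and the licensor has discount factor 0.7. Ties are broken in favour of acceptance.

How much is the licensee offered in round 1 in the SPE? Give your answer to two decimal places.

21.33

Round 5 (the licensor proposes): rejection yields 0 for the licensee; the licensor offers 0 and keeps 50.
Round 4 (the licensee proposes): the licensor can get 50 next round, worth 0.7 × 50 = 35 now. The licensee offers 35 and keeps 50 − 35 = 15.
Round 3 (the licensor proposes): the licensee can get 15 next round, worth 0.88 × 15 = 13.2 now. The licensor offers 13.2 and keeps 50 − 13.2 = 36.8.
Round 2 (the licensee proposes): the licensor can get 36.8 next round, worth 0.7 × 36.8 = 25.76 now, so the licensee offers 25.76, keeping 24.24.
Round 1 (the licensor proposes): the licensee can get 24.24 next round, worth 0.88 × 24.24 = 21.3312 now; the licensor offers that and keeps 28.6688.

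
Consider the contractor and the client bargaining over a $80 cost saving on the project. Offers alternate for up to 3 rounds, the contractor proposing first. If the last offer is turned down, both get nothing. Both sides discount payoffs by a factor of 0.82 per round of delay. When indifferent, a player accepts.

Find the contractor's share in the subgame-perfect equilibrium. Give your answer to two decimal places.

Round 3 (the contractor proposes): the client will accept anything ≥ 0, so the contractor offers 0 and keeps 80.
Round 2 (the client proposes): the contractor can get 80 next round, worth 0.82 × 80 = 65.6 now; the client offers that and keeps 14.4.
Round 1 (the contractor proposes): the client can get 14.4 next round, worth 0.82 × 14.4 = 11.808 now. The contractor offers 11.808 and keeps 80 − 11.808 = 68.192.

68.19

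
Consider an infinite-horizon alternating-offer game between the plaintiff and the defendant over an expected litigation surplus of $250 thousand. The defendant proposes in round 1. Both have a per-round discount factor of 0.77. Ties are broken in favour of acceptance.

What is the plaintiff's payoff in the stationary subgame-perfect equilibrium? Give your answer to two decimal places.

Let x be the defendant's share when the defendant proposes and y be the plaintiff's share when the plaintiff proposes.
The plaintiff accepts iff offered ≥ 0.77·y, so x = 250 − 0.77y. Symmetrically y = 250 − 0.77x.
Substituting: x = 250 − 0.77(250 − 0.77x), giving x(1 − 0.77·0.77) = 250(1 − 0.77).
So x = 250 × 0.23 / 0.4071 ≈ 141.2429, and the plaintiff receives 250 − x ≈ 108.7571.

108.76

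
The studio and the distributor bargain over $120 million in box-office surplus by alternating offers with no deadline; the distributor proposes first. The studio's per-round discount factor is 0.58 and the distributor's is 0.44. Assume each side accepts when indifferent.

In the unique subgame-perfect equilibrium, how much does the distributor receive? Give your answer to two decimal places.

67.67

In a stationary SPE each proposer offers the other exactly their discounted continuation value.
If the distributor keeps x when proposing and the studio keeps y when proposing, then x = 120 − 0.58y and y = 120 − 0.44x.
Solving: x = 120(1 − 0.58) / (1 − 0.44·0.58) = 50.4 / 0.7448 ≈ 67.6692.
The studio gets 120 − 67.6692 ≈ 52.3308.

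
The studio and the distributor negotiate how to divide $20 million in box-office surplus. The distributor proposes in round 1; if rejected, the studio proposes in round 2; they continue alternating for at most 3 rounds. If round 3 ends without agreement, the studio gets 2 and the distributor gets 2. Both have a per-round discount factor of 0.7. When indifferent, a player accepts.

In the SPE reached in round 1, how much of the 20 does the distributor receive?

14.82

Round 3 (the distributor proposes): the studio gets 2 if talks fail, so the distributor offers 2 and keeps 18.
Round 2 (the studio proposes): the distributor can get 18 next round, worth 0.7 × 18 = 12.6 now; the studio offers that and keeps 7.4.
Round 1 (the distributor proposes): the studio can get 7.4 next round, worth 0.7 × 7.4 = 5.18 now; the distributor offers that and keeps 14.82.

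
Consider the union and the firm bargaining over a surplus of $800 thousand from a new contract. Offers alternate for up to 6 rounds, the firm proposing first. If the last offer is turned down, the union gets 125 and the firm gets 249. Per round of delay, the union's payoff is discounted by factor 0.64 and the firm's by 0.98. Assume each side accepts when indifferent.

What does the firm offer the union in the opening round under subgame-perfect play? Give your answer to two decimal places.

Round 6 (the union proposes): the firm gets 249 if talks fail, so the union offers 249 and keeps 551.
Round 5 (the firm proposes): the union can get 551 next round, worth 0.64 × 551 = 352.64 now. The firm offers 352.64 and keeps 800 − 352.64 = 447.36.
Round 4 (the union proposes): the firm can get 447.36 next round, worth 0.98 × 447.36 = 438.4128 now, so the union offers 438.4128, keeping 361.5872.
Round 3 (the firm proposes): the union can get 361.5872 next round, worth 0.64 × 361.5872 = 231.415808 now; the firm offers that and keeps 568.584192.
Round 2 (the union proposes): the firm can get 568.584192 next round, worth 0.98 × 568.584192 = 557.21250816 now. The union offers 557.21250816 and keeps 800 − 557.21250816 = 242.78749184.
Round 1 (the firm proposes): the union can get 242.78749184 next round, worth 0.64 × 242.78749184 = 155.3839947776 now. The firm offers 155.3839947776 and keeps 800 − 155.3839947776 = 644.6160052224.

155.38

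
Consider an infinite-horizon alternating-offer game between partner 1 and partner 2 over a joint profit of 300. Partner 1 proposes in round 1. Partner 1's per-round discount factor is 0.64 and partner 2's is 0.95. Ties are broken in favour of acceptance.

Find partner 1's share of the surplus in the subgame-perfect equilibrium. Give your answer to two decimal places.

38.27

When partner 1 proposes, partner 2 accepts any offer worth at least 0.95 times what partner 2 would get by proposing next round; and vice versa.
This gives x = 300 − 0.95y and y = 300 − 0.64x, where x and y are each side's share when it proposes.
Hence (1 − 0.95·0.64)x = 300(1 − 0.95), i.e. 0.392·x = 15.
x ≈ 38.2653; partner 2's share is 300 − x ≈ 261.7347.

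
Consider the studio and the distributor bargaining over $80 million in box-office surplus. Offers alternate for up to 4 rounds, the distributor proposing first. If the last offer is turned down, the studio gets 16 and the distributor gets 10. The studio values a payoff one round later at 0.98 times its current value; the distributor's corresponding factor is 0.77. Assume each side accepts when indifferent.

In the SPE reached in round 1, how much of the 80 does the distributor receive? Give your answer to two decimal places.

10.20

Round 4 (the studio proposes): the distributor gets 10 if talks fail, so the studio offers 10 and keeps 70.
Round 3 (the distributor proposes): the studio can get 70 next round, worth 0.98 × 70 = 68.6 now, so the distributor offers 68.6, keeping 11.4.
Round 2 (the studio proposes): the distributor can get 11.4 next round, worth 0.77 × 11.4 = 8.778 now; the studio offers that and keeps 71.222.
Round 1 (the distributor proposes): the studio can get 71.222 next round, worth 0.98 × 71.222 = 69.79756 now; the distributor offers that and keeps 10.20244.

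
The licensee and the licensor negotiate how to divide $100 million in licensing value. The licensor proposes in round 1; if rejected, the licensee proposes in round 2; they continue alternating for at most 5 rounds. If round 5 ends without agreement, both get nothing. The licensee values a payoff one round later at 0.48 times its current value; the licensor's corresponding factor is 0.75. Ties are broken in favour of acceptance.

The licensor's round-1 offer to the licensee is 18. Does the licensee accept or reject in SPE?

Round 5 (the licensor proposes): the licensee will accept anything ≥ 0, so the licensor offers 0 and keeps 100.
Round 4 (the licensee proposes): the licensor can get 100 next round, worth 0.75 × 100 = 75 now; the licensee offers that and keeps 25.
Round 3 (the licensor proposes): the licensee can get 25 next round, worth 0.48 × 25 = 12 now; the licensor offers that and keeps 88.
Round 2 (the licensee proposes): the licensor can get 88 next round, worth 0.75 × 88 = 66 now, so the licensee offers 66, keeping 34.
So by rejecting in round 1, the licensee gets 34 next round, worth 0.48 × 34 = 16.32 now.
Offer 18 ≥ 16.32, so the licensee accepts.

Accept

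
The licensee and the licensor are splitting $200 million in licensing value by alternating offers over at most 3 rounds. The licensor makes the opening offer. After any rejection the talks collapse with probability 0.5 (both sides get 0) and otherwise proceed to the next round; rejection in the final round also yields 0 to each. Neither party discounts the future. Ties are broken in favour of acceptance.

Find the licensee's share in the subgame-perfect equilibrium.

Round 3 (the licensor proposes): rejection yields 0 for the licensee; the licensor offers 0 and keeps 200.
Round 2 (the licensee proposes): rejecting gives the licensor an expected 0.5 × 200 = 100; the licensee offers that and keeps 100.
Round 1 (the licensor proposes): rejecting gives the licensee an expected 0.5 × 100 = 50; the licensor offers that and keeps 150.

50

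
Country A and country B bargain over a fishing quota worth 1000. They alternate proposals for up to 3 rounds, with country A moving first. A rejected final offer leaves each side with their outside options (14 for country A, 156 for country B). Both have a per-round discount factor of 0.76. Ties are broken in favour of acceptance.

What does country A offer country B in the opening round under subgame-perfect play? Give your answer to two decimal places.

272.51

Round 3 (country A proposes): country B gets 156 if talks fail, so country A offers 156 and keeps 844.
Round 2 (country B proposes): country A can get 844 next round, worth 0.76 × 844 = 641.44 now. Country B offers 641.44 and keeps 1000 − 641.44 = 358.56.
Round 1 (country A proposes): country B can get 358.56 next round, worth 0.76 × 358.56 = 272.5056 now, so country A offers 272.5056, keeping 727.4944.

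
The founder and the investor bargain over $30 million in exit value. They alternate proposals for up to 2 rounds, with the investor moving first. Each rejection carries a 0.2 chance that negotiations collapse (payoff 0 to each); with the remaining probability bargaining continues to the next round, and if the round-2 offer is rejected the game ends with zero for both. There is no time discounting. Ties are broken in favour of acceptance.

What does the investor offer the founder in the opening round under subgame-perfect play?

24

Round 2 (the founder proposes): the investor will accept anything ≥ 0, so the founder offers 0 and keeps 30.
Round 1 (the investor proposes): rejecting gives the founder an expected 0.8 × 30 = 24. The investor offers 24 and keeps 30 − 24 = 6.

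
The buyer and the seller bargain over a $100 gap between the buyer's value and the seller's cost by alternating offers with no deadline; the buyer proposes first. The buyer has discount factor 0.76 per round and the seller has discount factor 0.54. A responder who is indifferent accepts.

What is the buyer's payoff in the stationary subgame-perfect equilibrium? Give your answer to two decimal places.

In a stationary SPE each proposer offers the other exactly their discounted continuation value.
If the buyer keeps x when proposing and the seller keeps y when proposing, then x = 100 − 0.54y and y = 100 − 0.76x.
Solving: x = 100(1 − 0.54) / (1 − 0.76·0.54) = 46 / 0.5896 ≈ 78.0190.
The seller gets 100 − 78.0190 ≈ 21.9810.

78.02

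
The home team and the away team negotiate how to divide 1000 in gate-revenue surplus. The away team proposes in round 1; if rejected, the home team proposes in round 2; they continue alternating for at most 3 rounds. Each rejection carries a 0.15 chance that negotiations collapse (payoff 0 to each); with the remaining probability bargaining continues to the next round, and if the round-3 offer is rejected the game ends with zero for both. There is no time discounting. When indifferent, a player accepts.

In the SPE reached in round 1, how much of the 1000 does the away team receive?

Round 3 (the away team proposes): rejection yields 0 for the home team; the away team offers 0 and keeps 1000.
Round 2 (the home team proposes): rejecting gives the away team an expected 0.85 × 1000 = 850. The home team offers 850 and keeps 1000 − 850 = 150.
Round 1 (the away team proposes): rejecting gives the home team an expected 0.85 × 150 = 127.5; the away team offers that and keeps 872.5.

872.5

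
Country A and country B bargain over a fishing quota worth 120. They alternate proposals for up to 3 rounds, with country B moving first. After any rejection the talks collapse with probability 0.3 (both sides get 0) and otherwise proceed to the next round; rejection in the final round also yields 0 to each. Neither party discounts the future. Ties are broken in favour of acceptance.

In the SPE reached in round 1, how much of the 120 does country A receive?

25.2

By backward induction:
Round 3 (country B proposes): rejection yields 0 for country A; country B offers 0 and keeps 120.
Round 2 (country A proposes): rejecting gives country B an expected 0.7 × 120 = 84. Country A offers 84 and keeps 120 − 84 = 36.
Round 1 (country B proposes): rejecting gives country A an expected 0.7 × 36 = 25.2. Country B offers 25.2 and keeps 120 − 25.2 = 94.8.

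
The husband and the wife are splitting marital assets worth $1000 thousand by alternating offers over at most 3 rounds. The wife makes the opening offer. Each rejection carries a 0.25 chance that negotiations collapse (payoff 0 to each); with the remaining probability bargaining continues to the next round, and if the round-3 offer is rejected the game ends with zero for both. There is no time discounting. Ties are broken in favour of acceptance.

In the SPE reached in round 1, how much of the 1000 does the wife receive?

Round 3 (the wife proposes): the husband will accept anything ≥ 0, so the wife offers 0 and keeps 1000.
Round 2 (the husband proposes): rejecting gives the wife an expected 0.75 × 1000 = 750. The husband offers 750 and keeps 1000 − 750 = 250.
Round 1 (the wife proposes): rejecting gives the husband an expected 0.75 × 250 = 187.5, so the wife offers 187.5, keeping 812.5.

812.5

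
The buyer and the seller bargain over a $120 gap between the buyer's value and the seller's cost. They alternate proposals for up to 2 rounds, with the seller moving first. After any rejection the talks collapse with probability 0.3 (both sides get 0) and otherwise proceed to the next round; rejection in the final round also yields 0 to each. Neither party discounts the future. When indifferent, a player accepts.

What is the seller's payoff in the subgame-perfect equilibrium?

Round 2 (the buyer proposes): the seller will accept anything ≥ 0, so the buyer offers 0 and keeps 120.
Round 1 (the seller proposes): rejecting gives the buyer an expected 0.7 × 120 = 84. The seller offers 84 and keeps 120 − 84 = 36.

36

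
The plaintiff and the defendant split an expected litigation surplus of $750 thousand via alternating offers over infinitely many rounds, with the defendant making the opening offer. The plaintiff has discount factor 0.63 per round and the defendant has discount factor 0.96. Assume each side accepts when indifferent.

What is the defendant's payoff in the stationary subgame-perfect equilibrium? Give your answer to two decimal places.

702.18

In a stationary SPE each proposer offers the other exactly their discounted continuation value.
If the defendant keeps x when proposing and the plaintiff keeps y when proposing, then x = 750 − 0.63y and y = 750 − 0.96x.
Solving: x = 750(1 − 0.63) / (1 − 0.96·0.63) = 277.5 / 0.3952 ≈ 702.1761.
The plaintiff gets 750 − 702.1761 ≈ 47.8239.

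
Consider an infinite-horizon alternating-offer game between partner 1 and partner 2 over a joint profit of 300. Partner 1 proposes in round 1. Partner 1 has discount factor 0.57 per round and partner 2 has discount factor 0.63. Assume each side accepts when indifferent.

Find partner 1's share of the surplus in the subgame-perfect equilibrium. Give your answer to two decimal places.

In a stationary SPE each proposer offers the other exactly their discounted continuation value.
If partner 1 keeps x when proposing and partner 2 keeps y when proposing, then x = 300 − 0.63y and y = 300 − 0.57x.
Solving: x = 300(1 − 0.63) / (1 − 0.57·0.63) = 111 / 0.6409 ≈ 173.1939.
Partner 2 gets 300 − 173.1939 ≈ 126.8061.

173.19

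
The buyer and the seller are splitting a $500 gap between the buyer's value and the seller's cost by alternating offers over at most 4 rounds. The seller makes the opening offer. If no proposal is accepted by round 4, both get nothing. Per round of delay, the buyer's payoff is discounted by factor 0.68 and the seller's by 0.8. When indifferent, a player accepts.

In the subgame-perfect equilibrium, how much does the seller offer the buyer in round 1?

Solve by backward induction from round 4.
Round 4 (the buyer proposes): rejection yields 0 for the seller; the buyer offers 0 and keeps 500.
Round 3 (the seller proposes): the buyer can get 500 next round, worth 0.68 × 500 = 340 now, so the seller offers 340, keeping 160.
Round 2 (the buyer proposes): the seller can get 160 next round, worth 0.8 × 160 = 128 now, so the buyer offers 128, keeping 372.
Round 1 (the seller proposes): the buyer can get 372 next round, worth 0.68 × 372 = 252.96 now, so the seller offers 252.96, keeping 247.04.

252.96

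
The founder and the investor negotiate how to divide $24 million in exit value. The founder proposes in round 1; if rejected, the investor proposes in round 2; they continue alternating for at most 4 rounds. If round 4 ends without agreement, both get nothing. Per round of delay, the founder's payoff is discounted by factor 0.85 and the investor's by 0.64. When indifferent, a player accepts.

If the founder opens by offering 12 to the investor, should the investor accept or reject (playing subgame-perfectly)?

Accept

Round 4 (the investor proposes): rejection yields 0 for the founder; the investor offers 0 and keeps 24.
Round 3 (the founder proposes): the investor can get 24 next round, worth 0.64 × 24 = 15.36 now, so the founder offers 15.36, keeping 8.64.
Round 2 (the investor proposes): the founder can get 8.64 next round, worth 0.85 × 8.64 = 7.344 now; the investor offers that and keeps 16.656.
So by rejecting in round 1, the investor gets 16.656 next round, worth 0.64 × 16.656 = 10.65984 now.
Offer 12 ≥ 10.65984, so the investor accepts.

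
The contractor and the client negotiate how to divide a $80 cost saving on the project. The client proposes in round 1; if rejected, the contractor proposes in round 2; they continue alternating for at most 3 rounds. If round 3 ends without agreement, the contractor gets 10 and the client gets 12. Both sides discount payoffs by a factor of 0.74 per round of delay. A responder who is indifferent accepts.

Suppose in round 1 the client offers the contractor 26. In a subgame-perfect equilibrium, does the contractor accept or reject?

Work out the contractor's continuation value if the offer is rejected.
Round 3 (the client proposes): the contractor gets 10 if talks fail, so the client offers 10 and keeps 70.
Round 2 (the contractor proposes): the client can get 70 next round, worth 0.74 × 70 = 51.8 now, so the contractor offers 51.8, keeping 28.2.
So by rejecting in round 1, the contractor gets 28.2 next round, worth 0.74 × 28.2 = 20.868 now.
Offer 26 ≥ 20.868, so the contractor accepts.

Accept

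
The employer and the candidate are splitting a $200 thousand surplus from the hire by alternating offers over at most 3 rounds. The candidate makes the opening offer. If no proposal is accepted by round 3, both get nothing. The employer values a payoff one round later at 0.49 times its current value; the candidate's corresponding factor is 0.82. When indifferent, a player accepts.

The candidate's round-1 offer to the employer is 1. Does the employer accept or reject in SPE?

Reject

Work out the employer's continuation value if the offer is rejected.
Round 3 (the candidate proposes): the employer will accept anything ≥ 0, so the candidate offers 0 and keeps 200.
Round 2 (the employer proposes): the candidate can get 200 next round, worth 0.82 × 200 = 164 now, so the employer offers 164, keeping 36.
So by rejecting in round 1, the employer gets 36 next round, worth 0.49 × 36 = 17.64 now.
Offer 1 < 17.64, so the employer rejects.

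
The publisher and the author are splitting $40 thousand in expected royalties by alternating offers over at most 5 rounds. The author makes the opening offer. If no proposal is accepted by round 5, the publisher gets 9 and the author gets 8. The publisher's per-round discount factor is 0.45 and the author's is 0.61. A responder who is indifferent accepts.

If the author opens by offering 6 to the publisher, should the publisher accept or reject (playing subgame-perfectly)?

Reject

Round 5 (the author proposes): the publisher gets 9 if talks fail, so the author offers 9 and keeps 31.
Round 4 (the publisher proposes): the author can get 31 next round, worth 0.61 × 31 = 18.91 now, so the publisher offers 18.91, keeping 21.09.
Round 3 (the author proposes): the publisher can get 21.09 next round, worth 0.45 × 21.09 = 9.4905 now, so the author offers 9.4905, keeping 30.5095.
Round 2 (the publisher proposes): the author can get 30.5095 next round, worth 0.61 × 30.5095 = 18.610795 now, so the publisher offers 18.610795, keeping 21.389205.
So by rejecting in round 1, the publisher gets 21.389205 next round, worth 0.45 × 21.389205 = 9.62514225 now.
Offer 6 < 9.62514225, so the publisher rejects.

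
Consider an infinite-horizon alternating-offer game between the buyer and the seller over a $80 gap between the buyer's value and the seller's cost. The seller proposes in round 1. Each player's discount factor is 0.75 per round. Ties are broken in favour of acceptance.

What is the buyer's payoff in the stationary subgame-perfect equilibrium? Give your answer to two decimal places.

34.29

Let x be the seller's share when the seller proposes and y be the buyer's share when the buyer proposes.
The buyer accepts iff offered ≥ 0.75·y, so x = 80 − 0.75y. Symmetrically y = 80 − 0.75x.
Substituting: x = 80 − 0.75(80 − 0.75x), giving x(1 − 0.75·0.75) = 80(1 − 0.75).
So x = 80 × 0.25 / 0.4375 ≈ 45.7143, and the buyer receives 80 − x ≈ 34.2857.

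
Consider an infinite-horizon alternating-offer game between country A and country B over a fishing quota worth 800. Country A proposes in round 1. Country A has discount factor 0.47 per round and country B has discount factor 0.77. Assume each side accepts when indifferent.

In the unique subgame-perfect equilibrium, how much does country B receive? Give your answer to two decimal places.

In a stationary SPE each proposer offers the other exactly their discounted continuation value.
If country A keeps x when proposing and country B keeps y when proposing, then x = 800 − 0.77y and y = 800 − 0.47x.
Solving: x = 800(1 − 0.77) / (1 − 0.47·0.77) = 184 / 0.6381 ≈ 288.3561.
Country B gets 800 − 288.3561 ≈ 511.6439.

511.64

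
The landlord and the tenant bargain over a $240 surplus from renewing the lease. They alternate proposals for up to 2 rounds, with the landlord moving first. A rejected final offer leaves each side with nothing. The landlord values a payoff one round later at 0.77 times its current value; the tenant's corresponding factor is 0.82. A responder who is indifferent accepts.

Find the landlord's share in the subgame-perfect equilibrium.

Round 2 (the tenant proposes): the landlord will accept anything ≥ 0, so the tenant offers 0 and keeps 240.
Round 1 (the landlord proposes): the tenant can get 240 next round, worth 0.82 × 240 = 196.8 now. The landlord offers 196.8 and keeps 240 − 196.8 = 43.2.

43.2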